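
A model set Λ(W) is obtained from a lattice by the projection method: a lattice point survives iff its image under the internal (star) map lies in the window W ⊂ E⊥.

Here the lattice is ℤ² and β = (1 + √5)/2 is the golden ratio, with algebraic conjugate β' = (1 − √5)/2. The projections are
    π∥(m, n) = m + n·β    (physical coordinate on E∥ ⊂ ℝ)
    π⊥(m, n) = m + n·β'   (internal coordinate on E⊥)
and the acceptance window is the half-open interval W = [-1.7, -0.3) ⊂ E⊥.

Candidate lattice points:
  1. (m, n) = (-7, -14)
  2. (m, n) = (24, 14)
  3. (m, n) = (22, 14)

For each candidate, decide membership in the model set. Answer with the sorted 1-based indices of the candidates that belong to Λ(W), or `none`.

Compute β' = (1−√5)/2 = -0.618034, so π⊥(m,n) = m -0.618034·n.
[1] lift (-7,-14): star map gives 1.652476; window check -1.7 ≤ 1.652476 < -0.3 is false → out
[2] lift (24,14): star map gives 15.347524; window check -1.7 ≤ 15.347524 < -0.3 is false → out
[3] lift (22,14): star map gives 13.347524; window check -1.7 ≤ 13.347524 < -0.3 is false → out

none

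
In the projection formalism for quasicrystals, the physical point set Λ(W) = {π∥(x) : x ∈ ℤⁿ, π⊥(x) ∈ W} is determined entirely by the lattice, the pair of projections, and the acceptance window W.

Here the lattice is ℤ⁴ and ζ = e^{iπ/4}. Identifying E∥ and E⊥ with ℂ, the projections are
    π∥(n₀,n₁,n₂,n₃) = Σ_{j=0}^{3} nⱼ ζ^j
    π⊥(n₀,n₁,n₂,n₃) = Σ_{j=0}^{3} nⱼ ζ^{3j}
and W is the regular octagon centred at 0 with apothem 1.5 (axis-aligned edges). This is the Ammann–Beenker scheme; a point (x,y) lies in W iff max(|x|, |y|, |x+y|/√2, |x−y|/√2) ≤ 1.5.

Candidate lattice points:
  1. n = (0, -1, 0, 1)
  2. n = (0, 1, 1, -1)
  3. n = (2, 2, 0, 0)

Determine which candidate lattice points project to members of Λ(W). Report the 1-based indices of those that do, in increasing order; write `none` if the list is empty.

1, 3

Internal map: ζ^{3j} for j=0..3 gives (1,0), (−√2/2,√2/2), (0,−1), (√2/2,√2/2).
candidate 1: n = (0, -1, 0, 1) → π⊥ ≈ (+1.414214, +0.000000); max(|x|,|y|,|x±y|/√2) = 1.414214 ≤ 1.5 ⇒ ∈ W
candidate 2: n = (0, 1, 1, -1) → π⊥ ≈ (-1.414214, -1.000000); max(|x|,|y|,|x±y|/√2) = 1.707107 > 1.5 ⇒ ∉ W
candidate 3: n = (2, 2, 0, 0) → π⊥ ≈ (+0.585786, +1.414214); max(|x|,|y|,|x±y|/√2) = 1.414214 ≤ 1.5 ⇒ ∈ W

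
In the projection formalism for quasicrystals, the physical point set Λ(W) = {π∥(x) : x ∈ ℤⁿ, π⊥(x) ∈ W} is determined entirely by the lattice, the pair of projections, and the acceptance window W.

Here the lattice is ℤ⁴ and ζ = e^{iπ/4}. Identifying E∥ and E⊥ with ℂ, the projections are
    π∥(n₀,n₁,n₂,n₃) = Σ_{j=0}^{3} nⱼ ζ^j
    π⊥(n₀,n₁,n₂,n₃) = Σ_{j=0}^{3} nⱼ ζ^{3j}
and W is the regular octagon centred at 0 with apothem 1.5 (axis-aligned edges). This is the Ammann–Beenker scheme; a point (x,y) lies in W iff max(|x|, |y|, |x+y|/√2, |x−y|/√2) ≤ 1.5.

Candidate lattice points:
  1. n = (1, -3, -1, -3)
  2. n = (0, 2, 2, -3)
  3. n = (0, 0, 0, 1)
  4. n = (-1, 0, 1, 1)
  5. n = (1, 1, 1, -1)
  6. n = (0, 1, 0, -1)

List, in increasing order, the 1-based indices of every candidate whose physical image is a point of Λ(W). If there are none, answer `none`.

Internal map: ζ^{3j} for j=0..3 gives (1,0), (−√2/2,√2/2), (0,−1), (√2/2,√2/2).
#1 (1, -3, -1, -3): internal (1.0000, -3.2426); octagon support 3.2426 vs apothem 1.5 → ∉ W
#2 (0, 2, 2, -3): internal (-3.5355, -2.7071); octagon support 4.4142 vs apothem 1.5 → ∉ W
#3 (0, 0, 0, 1): internal (0.7071, 0.7071); octagon support 1.0000 vs apothem 1.5 → ∈ W
#4 (-1, 0, 1, 1): internal (-0.2929, -0.2929); octagon support 0.4142 vs apothem 1.5 → ∈ W
#5 (1, 1, 1, -1): internal (-0.4142, -1.0000); octagon support 1.0000 vs apothem 1.5 → ∈ W
#6 (0, 1, 0, -1): internal (-1.4142, 0.0000); octagon support 1.4142 vs apothem 1.5 → ∈ W

3, 4, 5, 6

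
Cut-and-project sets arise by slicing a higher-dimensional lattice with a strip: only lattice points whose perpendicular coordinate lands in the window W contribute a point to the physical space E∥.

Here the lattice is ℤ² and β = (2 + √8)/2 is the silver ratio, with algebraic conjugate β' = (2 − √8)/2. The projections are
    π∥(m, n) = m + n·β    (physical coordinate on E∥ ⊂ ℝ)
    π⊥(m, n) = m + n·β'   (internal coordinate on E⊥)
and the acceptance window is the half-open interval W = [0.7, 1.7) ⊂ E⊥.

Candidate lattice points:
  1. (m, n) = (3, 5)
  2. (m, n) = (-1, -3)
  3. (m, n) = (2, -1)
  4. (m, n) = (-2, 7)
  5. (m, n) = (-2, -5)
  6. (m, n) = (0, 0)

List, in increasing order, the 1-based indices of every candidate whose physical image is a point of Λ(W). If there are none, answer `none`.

1

β' = (2−√8)/2 ≈ -0.414214.
candidate 1: (m,n)=(3,5) → π∥ = 3+5·β ≈ 15.071068, π⊥ = 3+5·β' ≈ 0.928932 ∈ [0.7, 1.7) ⇒ IN Λ
candidate 2: (m,n)=(-1,-3) → π∥ = -1-3·β ≈ -8.242641, π⊥ = -1-3·β' ≈ 0.242641 ∉ [0.7, 1.7) ⇒ out
candidate 3: (m,n)=(2,-1) → π∥ = 2-1·β ≈ -0.414214, π⊥ = 2-1·β' ≈ 2.414214 ∉ [0.7, 1.7) ⇒ out
candidate 4: (m,n)=(-2,7) → π∥ = -2+7·β ≈ 14.899495, π⊥ = -2+7·β' ≈ -4.899495 ∉ [0.7, 1.7) ⇒ out
candidate 5: (m,n)=(-2,-5) → π∥ = -2-5·β ≈ -14.071068, π⊥ = -2-5·β' ≈ 0.071068 ∉ [0.7, 1.7) ⇒ out
candidate 6: (m,n)=(0,0) → π∥ = 0+0·β ≈ 0.000000, π⊥ = 0+0·β' ≈ 0.000000 ∉ [0.7, 1.7) ⇒ out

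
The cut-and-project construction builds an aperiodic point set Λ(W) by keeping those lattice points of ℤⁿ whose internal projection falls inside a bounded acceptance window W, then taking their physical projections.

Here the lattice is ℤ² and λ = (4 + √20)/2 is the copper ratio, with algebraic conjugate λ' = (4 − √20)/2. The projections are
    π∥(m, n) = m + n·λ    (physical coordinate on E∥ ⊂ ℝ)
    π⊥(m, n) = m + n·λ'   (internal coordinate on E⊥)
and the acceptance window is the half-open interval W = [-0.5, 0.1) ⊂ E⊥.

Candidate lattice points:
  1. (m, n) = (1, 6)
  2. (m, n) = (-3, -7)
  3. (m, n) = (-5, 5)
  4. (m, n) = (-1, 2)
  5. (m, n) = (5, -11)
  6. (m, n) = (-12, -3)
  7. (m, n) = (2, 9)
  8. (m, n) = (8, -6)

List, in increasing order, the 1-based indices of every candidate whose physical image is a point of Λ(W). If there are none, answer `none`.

λ' = (4−√20)/2 ≈ -0.23607.
[1] lift (1,6): star map gives -0.41641; window check -0.5 ≤ -0.41641 < 0.1 is true → IN Λ
[2] lift (-3,-7): star map gives -1.34752; window check -0.5 ≤ -1.34752 < 0.1 is false → out
[3] lift (-5,5): star map gives -6.18034; window check -0.5 ≤ -6.18034 < 0.1 is false → out
[4] lift (-1,2): star map gives -1.47214; window check -0.5 ≤ -1.47214 < 0.1 is false → out
[5] lift (5,-11): star map gives 7.59675; window check -0.5 ≤ 7.59675 < 0.1 is false → out
[6] lift (-12,-3): star map gives -11.29180; window check -0.5 ≤ -11.29180 < 0.1 is false → out
[7] lift (2,9): star map gives -0.12461; window check -0.5 ≤ -0.12461 < 0.1 is true → IN Λ
[8] lift (8,-6): star map gives 9.41641; window check -0.5 ≤ 9.41641 < 0.1 is false → out

1, 7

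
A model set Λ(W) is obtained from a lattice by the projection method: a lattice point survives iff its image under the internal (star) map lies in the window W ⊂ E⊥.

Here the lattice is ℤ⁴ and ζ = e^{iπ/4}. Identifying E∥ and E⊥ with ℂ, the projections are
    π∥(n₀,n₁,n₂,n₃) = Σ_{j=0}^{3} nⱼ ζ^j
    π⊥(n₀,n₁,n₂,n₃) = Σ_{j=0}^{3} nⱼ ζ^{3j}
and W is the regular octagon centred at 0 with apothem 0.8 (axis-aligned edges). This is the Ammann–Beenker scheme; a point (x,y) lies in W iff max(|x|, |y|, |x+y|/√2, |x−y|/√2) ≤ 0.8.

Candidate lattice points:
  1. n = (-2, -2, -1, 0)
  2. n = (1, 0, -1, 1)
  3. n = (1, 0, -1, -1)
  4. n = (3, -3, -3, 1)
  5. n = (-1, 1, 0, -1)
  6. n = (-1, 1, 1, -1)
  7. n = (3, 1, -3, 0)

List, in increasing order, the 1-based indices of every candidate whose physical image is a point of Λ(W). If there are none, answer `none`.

1, 3

With ζ = e^{iπ/4} the internal vectors are ζ^0,ζ^3,ζ^6,ζ^9.
#1 (-2, -2, -1, 0): internal (-0.5858, -0.4142); octagon support 0.7071 vs apothem 0.8 → ∈ W
#2 (1, 0, -1, 1): internal (1.7071, 1.7071); octagon support 2.4142 vs apothem 0.8 → ∉ W
#3 (1, 0, -1, -1): internal (0.2929, 0.2929); octagon support 0.4142 vs apothem 0.8 → ∈ W
#4 (3, -3, -3, 1): internal (5.8284, 1.5858); octagon support 5.8284 vs apothem 0.8 → ∉ W
#5 (-1, 1, 0, -1): internal (-2.4142, 0.0000); octagon support 2.4142 vs apothem 0.8 → ∉ W
#6 (-1, 1, 1, -1): internal (-2.4142, -1.0000); octagon support 2.4142 vs apothem 0.8 → ∉ W
#7 (3, 1, -3, 0): internal (2.2929, 3.7071); octagon support 4.2426 vs apothem 0.8 → ∉ W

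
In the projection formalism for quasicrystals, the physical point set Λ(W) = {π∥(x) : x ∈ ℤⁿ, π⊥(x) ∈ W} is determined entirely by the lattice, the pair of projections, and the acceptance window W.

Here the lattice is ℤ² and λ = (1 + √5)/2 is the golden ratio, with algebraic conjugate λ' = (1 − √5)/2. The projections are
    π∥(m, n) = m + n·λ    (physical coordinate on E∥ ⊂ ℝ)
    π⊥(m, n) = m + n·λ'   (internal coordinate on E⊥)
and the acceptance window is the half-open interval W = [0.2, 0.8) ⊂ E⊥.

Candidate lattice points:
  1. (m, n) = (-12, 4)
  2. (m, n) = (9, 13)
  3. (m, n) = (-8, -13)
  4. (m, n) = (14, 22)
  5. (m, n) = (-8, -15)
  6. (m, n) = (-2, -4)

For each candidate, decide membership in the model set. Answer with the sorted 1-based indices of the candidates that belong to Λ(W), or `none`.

λ' = (1−√5)/2 ≈ -0.6180.
#1 (-12,4): internal coord -12 + (4)·λ' = -14.4721; -14.4721 ∉ [0.2, 0.8) → out
#2 (9,13): internal coord 9 + (13)·λ' = +0.9656; +0.9656 ∉ [0.2, 0.8) → out
#3 (-8,-13): internal coord -8 + (-13)·λ' = +0.0344; +0.0344 ∉ [0.2, 0.8) → out
#4 (14,22): internal coord 14 + (22)·λ' = +0.4033; +0.4033 ∈ [0.2, 0.8) → IN Λ
#5 (-8,-15): internal coord -8 + (-15)·λ' = +1.2705; +1.2705 ∉ [0.2, 0.8) → out
#6 (-2,-4): internal coord -2 + (-4)·λ' = +0.4721; +0.4721 ∈ [0.2, 0.8) → IN Λ

4, 6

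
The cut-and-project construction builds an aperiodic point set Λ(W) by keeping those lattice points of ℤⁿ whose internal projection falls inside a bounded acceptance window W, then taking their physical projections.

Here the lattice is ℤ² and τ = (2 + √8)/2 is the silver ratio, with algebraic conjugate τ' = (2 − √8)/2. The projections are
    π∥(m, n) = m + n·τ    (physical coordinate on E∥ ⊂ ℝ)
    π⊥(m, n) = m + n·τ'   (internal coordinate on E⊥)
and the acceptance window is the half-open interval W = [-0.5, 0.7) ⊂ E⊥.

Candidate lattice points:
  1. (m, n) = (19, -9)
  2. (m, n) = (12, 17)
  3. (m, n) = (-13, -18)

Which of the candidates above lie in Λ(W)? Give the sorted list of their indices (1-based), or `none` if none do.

Compute τ' = (2−√8)/2 = -0.414214, so π⊥(m,n) = m -0.414214·n.
candidate 1: (m,n)=(19,-9) → π∥ = 19-9·τ ≈ -2.727922, π⊥ = 19-9·τ' ≈ 22.727922 ∉ [-0.5, 0.7) ⇒ out
candidate 2: (m,n)=(12,17) → π∥ = 12+17·τ ≈ 53.041631, π⊥ = 12+17·τ' ≈ 4.958369 ∉ [-0.5, 0.7) ⇒ out
candidate 3: (m,n)=(-13,-18) → π∥ = -13-18·τ ≈ -56.455844, π⊥ = -13-18·τ' ≈ -5.544156 ∉ [-0.5, 0.7) ⇒ out

none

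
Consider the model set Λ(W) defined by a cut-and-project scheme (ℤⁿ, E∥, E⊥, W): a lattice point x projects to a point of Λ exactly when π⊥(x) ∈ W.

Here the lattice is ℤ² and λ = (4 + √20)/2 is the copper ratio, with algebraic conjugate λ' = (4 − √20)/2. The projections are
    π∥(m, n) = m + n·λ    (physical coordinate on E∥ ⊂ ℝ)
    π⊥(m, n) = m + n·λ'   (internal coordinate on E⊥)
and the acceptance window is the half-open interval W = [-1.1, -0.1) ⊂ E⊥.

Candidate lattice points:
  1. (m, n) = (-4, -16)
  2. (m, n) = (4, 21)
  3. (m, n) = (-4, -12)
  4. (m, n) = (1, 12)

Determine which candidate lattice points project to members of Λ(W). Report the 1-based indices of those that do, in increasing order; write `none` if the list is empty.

1, 2

Compute λ' = (4−√20)/2 = -0.23607, so π⊥(m,n) = m -0.23607·n.
#1 (-4,-16): internal coord -4 + (-16)·λ' = -0.22291; -0.22291 ∈ [-1.1, -0.1) → IN Λ
#2 (4,21): internal coord 4 + (21)·λ' = -0.95743; -0.95743 ∈ [-1.1, -0.1) → IN Λ
#3 (-4,-12): internal coord -4 + (-12)·λ' = -1.16718; -1.16718 ∉ [-1.1, -0.1) → out
#4 (1,12): internal coord 1 + (12)·λ' = -1.83282; -1.83282 ∉ [-1.1, -0.1) → out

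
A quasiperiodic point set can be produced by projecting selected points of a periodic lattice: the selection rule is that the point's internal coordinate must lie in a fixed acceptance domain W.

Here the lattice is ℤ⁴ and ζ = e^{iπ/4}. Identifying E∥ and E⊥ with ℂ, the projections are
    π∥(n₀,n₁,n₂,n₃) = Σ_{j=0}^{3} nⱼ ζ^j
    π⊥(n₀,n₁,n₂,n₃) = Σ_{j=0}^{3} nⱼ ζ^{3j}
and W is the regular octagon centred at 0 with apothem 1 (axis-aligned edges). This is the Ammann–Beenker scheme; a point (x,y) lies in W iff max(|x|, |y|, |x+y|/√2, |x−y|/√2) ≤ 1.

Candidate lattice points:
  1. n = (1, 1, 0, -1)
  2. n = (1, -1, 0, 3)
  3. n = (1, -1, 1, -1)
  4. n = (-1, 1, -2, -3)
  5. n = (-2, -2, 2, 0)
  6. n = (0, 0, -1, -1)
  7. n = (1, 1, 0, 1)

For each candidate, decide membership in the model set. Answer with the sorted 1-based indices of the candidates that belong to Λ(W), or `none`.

1, 6

π⊥(n) = n₀ + n₁ζ³ + n₂ζ⁶ + n₃ζ⁹ where ζ = e^{iπ/4}.
candidate 1: n = (1, 1, 0, -1) → π⊥ ≈ (-0.4142, +0.0000); max(|x|,|y|,|x±y|/√2) = 0.4142 ≤ 1 ⇒ ∈ W
candidate 2: n = (1, -1, 0, 3) → π⊥ ≈ (+3.8284, +1.4142); max(|x|,|y|,|x±y|/√2) = 3.8284 > 1 ⇒ ∉ W
candidate 3: n = (1, -1, 1, -1) → π⊥ ≈ (+1.0000, -2.4142); max(|x|,|y|,|x±y|/√2) = 2.4142 > 1 ⇒ ∉ W
candidate 4: n = (-1, 1, -2, -3) → π⊥ ≈ (-3.8284, +0.5858); max(|x|,|y|,|x±y|/√2) = 3.8284 > 1 ⇒ ∉ W
candidate 5: n = (-2, -2, 2, 0) → π⊥ ≈ (-0.5858, -3.4142); max(|x|,|y|,|x±y|/√2) = 3.4142 > 1 ⇒ ∉ W
candidate 6: n = (0, 0, -1, -1) → π⊥ ≈ (-0.7071, +0.2929); max(|x|,|y|,|x±y|/√2) = 0.7071 ≤ 1 ⇒ ∈ W
candidate 7: n = (1, 1, 0, 1) → π⊥ ≈ (+1.0000, +1.4142); max(|x|,|y|,|x±y|/√2) = 1.7071 > 1 ⇒ ∉ W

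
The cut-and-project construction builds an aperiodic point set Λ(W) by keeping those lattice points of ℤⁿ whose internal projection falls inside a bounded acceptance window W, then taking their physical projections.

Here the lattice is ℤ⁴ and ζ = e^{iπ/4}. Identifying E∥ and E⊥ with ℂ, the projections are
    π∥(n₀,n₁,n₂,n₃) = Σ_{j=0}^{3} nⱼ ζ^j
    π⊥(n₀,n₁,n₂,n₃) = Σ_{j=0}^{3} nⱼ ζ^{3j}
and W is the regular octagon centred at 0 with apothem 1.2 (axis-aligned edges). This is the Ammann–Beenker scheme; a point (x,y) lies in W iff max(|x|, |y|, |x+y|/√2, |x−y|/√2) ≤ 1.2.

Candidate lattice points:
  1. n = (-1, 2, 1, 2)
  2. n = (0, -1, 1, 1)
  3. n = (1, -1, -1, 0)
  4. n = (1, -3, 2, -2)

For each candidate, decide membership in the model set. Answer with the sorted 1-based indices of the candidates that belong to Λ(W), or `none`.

With ζ = e^{iπ/4} the internal vectors are ζ^0,ζ^3,ζ^6,ζ^9.
#1 (-1, 2, 1, 2): internal (-1.000000, 1.828427); octagon support 2.000000 vs apothem 1.2 → ∉ W
#2 (0, -1, 1, 1): internal (1.414214, -1.000000); octagon support 1.707107 vs apothem 1.2 → ∉ W
#3 (1, -1, -1, 0): internal (1.707107, 0.292893); octagon support 1.707107 vs apothem 1.2 → ∉ W
#4 (1, -3, 2, -2): internal (1.707107, -5.535534); octagon support 5.535534 vs apothem 1.2 → ∉ W

none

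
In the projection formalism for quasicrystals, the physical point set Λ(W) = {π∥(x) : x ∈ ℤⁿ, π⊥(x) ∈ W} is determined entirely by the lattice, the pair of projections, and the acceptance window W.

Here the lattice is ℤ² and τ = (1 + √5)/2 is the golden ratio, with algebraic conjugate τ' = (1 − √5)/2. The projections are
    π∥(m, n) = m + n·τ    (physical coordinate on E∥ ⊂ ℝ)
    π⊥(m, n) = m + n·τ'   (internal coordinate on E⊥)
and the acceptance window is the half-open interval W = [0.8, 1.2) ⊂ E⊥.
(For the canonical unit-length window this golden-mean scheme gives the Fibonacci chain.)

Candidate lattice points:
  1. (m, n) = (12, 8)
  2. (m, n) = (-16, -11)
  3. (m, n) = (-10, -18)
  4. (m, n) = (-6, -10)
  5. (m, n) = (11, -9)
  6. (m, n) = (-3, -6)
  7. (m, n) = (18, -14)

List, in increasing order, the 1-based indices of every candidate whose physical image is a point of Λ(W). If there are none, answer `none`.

3

τ' = (1−√5)/2 ≈ -0.61803.
[1] lift (12,8): star map gives 7.05573; window check 0.8 ≤ 7.05573 < 1.2 is false → out
[2] lift (-16,-11): star map gives -9.20163; window check 0.8 ≤ -9.20163 < 1.2 is false → out
[3] lift (-10,-18): star map gives 1.12461; window check 0.8 ≤ 1.12461 < 1.2 is true → IN Λ
[4] lift (-6,-10): star map gives 0.18034; window check 0.8 ≤ 0.18034 < 1.2 is false → out
[5] lift (11,-9): star map gives 16.56231; window check 0.8 ≤ 16.56231 < 1.2 is false → out
[6] lift (-3,-6): star map gives 0.70820; window check 0.8 ≤ 0.70820 < 1.2 is false → out
[7] lift (18,-14): star map gives 26.65248; window check 0.8 ≤ 26.65248 < 1.2 is false → out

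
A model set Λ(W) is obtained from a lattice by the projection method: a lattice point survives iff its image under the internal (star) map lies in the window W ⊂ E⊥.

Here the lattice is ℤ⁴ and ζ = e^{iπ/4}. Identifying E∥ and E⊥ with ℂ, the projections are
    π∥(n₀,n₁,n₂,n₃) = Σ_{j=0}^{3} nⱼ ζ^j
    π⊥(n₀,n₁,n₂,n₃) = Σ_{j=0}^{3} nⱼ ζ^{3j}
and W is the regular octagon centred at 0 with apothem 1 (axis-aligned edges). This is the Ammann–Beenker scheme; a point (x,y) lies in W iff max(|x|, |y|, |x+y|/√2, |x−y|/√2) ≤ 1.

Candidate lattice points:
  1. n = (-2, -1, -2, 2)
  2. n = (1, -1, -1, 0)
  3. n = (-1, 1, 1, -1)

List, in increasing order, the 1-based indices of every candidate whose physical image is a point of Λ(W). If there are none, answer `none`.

none

Internal map: ζ^{3j} for j=0..3 gives (1,0), (−√2/2,√2/2), (0,−1), (√2/2,√2/2).
#1 (-2, -1, -2, 2): internal (0.121320, 2.707107); octagon support 2.707107 vs apothem 1 → ∉ W
#2 (1, -1, -1, 0): internal (1.707107, 0.292893); octagon support 1.707107 vs apothem 1 → ∉ W
#3 (-1, 1, 1, -1): internal (-2.414214, -1.000000); octagon support 2.414214 vs apothem 1 → ∉ W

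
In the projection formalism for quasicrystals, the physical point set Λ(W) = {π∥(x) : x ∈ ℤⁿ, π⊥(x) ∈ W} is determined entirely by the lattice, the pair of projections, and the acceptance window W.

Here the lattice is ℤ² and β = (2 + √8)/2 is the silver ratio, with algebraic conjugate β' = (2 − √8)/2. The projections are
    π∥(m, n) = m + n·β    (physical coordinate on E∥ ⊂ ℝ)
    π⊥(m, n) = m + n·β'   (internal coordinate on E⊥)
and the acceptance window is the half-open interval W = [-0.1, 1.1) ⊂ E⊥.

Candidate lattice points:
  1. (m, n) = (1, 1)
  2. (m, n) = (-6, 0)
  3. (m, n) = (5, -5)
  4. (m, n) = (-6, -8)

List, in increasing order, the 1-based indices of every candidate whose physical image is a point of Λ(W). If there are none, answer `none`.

1

β' = (2−√8)/2 ≈ -0.414214.
[1] lift (1,1): star map gives 0.585786; window check -0.1 ≤ 0.585786 < 1.1 is true → IN Λ
[2] lift (-6,0): star map gives -6.000000; window check -0.1 ≤ -6.000000 < 1.1 is false → out
[3] lift (5,-5): star map gives 7.071068; window check -0.1 ≤ 7.071068 < 1.1 is false → out
[4] lift (-6,-8): star map gives -2.686292; window check -0.1 ≤ -2.686292 < 1.1 is false → out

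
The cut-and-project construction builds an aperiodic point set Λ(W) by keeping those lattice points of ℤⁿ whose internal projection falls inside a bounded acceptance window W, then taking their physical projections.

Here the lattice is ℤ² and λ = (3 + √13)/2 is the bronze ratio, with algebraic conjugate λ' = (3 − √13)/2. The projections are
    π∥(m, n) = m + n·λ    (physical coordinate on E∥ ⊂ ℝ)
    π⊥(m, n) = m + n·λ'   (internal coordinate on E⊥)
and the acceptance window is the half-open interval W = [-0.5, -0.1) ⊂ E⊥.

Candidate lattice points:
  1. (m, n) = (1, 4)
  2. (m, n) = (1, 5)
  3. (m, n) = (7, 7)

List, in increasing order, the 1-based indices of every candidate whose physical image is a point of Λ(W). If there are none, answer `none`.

1

Numerically λ ≈ 3.30278 and λ' = −1/λ ≈ -0.30278.
candidate 1: (m,n)=(1,4) → π∥ = 1+4·λ ≈ 14.21110, π⊥ = 1+4·λ' ≈ -0.21110 ∈ [-0.5, -0.1) ⇒ IN Λ
candidate 2: (m,n)=(1,5) → π∥ = 1+5·λ ≈ 17.51388, π⊥ = 1+5·λ' ≈ -0.51388 ∉ [-0.5, -0.1) ⇒ out
candidate 3: (m,n)=(7,7) → π∥ = 7+7·λ ≈ 30.11943, π⊥ = 7+7·λ' ≈ 4.88057 ∉ [-0.5, -0.1) ⇒ out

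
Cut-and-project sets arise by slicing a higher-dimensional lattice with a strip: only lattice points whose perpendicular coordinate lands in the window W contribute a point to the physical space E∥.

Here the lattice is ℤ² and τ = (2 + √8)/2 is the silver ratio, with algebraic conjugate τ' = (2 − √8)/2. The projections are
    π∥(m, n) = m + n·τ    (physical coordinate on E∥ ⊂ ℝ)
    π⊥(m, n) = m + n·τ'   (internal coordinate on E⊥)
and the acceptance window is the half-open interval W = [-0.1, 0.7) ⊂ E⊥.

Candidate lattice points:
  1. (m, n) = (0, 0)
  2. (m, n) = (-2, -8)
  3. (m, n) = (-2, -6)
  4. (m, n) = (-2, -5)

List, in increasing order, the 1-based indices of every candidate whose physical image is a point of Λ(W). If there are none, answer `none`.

τ' = (2−√8)/2 ≈ -0.414214.
candidate 1: (m,n)=(0,0) → π∥ = 0+0·τ ≈ 0.000000, π⊥ = 0+0·τ' ≈ 0.000000 ∈ [-0.1, 0.7) ⇒ IN Λ
candidate 2: (m,n)=(-2,-8) → π∥ = -2-8·τ ≈ -21.313708, π⊥ = -2-8·τ' ≈ 1.313708 ∉ [-0.1, 0.7) ⇒ out
candidate 3: (m,n)=(-2,-6) → π∥ = -2-6·τ ≈ -16.485281, π⊥ = -2-6·τ' ≈ 0.485281 ∈ [-0.1, 0.7) ⇒ IN Λ
candidate 4: (m,n)=(-2,-5) → π∥ = -2-5·τ ≈ -14.071068, π⊥ = -2-5·τ' ≈ 0.071068 ∈ [-0.1, 0.7) ⇒ IN Λ

1, 3, 4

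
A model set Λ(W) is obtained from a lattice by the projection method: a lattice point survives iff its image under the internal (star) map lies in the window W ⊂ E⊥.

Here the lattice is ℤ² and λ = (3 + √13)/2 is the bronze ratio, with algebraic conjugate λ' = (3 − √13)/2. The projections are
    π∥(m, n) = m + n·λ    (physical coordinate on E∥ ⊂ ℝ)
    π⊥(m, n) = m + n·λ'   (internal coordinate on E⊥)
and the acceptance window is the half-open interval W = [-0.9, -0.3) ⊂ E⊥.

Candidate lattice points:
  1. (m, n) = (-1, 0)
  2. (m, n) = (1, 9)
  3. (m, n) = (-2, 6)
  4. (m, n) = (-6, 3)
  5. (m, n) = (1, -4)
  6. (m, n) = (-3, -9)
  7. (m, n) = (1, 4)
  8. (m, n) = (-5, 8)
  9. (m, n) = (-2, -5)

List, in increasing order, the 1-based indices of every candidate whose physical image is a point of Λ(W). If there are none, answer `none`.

λ' = (3−√13)/2 ≈ -0.302776.
#1 (-1,0): internal coord -1 + (0)·λ' = -1.000000; -1.000000 ∉ [-0.9, -0.3) → out
#2 (1,9): internal coord 1 + (9)·λ' = -1.724981; -1.724981 ∉ [-0.9, -0.3) → out
#3 (-2,6): internal coord -2 + (6)·λ' = -3.816654; -3.816654 ∉ [-0.9, -0.3) → out
#4 (-6,3): internal coord -6 + (3)·λ' = -6.908327; -6.908327 ∉ [-0.9, -0.3) → out
#5 (1,-4): internal coord 1 + (-4)·λ' = +2.211103; +2.211103 ∉ [-0.9, -0.3) → out
#6 (-3,-9): internal coord -3 + (-9)·λ' = -0.275019; -0.275019 ∉ [-0.9, -0.3) → out
#7 (1,4): internal coord 1 + (4)·λ' = -0.211103; -0.211103 ∉ [-0.9, -0.3) → out
#8 (-5,8): internal coord -5 + (8)·λ' = -7.422205; -7.422205 ∉ [-0.9, -0.3) → out
#9 (-2,-5): internal coord -2 + (-5)·λ' = -0.486122; -0.486122 ∈ [-0.9, -0.3) → IN Λ

9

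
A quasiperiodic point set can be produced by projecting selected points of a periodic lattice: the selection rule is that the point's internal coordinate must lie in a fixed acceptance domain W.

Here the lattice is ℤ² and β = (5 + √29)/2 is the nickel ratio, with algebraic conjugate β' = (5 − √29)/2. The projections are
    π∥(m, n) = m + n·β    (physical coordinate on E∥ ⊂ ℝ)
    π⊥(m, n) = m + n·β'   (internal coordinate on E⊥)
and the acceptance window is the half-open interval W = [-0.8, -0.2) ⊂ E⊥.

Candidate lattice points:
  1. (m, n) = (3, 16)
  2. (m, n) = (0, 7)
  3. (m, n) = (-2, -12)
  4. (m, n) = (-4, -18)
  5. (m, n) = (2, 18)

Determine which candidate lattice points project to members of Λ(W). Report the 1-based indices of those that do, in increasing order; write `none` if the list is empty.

4

Compute β' = (5−√29)/2 = -0.19258, so π⊥(m,n) = m -0.19258·n.
[1] lift (3,16): star map gives -0.08132; window check -0.8 ≤ -0.08132 < -0.2 is false → out
[2] lift (0,7): star map gives -1.34808; window check -0.8 ≤ -1.34808 < -0.2 is false → out
[3] lift (-2,-12): star map gives 0.31099; window check -0.8 ≤ 0.31099 < -0.2 is false → out
[4] lift (-4,-18): star map gives -0.53352; window check -0.8 ≤ -0.53352 < -0.2 is true → IN Λ
[5] lift (2,18): star map gives -1.46648; window check -0.8 ≤ -1.46648 < -0.2 is false → out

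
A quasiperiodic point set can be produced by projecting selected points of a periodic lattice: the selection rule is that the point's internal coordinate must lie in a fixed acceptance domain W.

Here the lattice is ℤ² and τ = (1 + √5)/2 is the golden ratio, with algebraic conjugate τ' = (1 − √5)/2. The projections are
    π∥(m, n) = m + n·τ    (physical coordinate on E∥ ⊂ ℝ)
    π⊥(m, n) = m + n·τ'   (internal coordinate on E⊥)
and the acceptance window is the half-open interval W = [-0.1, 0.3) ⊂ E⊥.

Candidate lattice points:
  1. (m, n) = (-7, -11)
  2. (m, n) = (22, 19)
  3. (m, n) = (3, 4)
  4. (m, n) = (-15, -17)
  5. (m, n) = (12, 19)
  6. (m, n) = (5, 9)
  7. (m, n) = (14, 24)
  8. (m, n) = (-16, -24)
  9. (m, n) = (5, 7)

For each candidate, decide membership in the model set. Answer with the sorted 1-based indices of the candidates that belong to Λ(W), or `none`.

Compute τ' = (1−√5)/2 = -0.618034, so π⊥(m,n) = m -0.618034·n.
candidate 1: (m,n)=(-7,-11) → π∥ = -7-11·τ ≈ -24.798374, π⊥ = -7-11·τ' ≈ -0.201626 ∉ [-0.1, 0.3) ⇒ out
candidate 2: (m,n)=(22,19) → π∥ = 22+19·τ ≈ 52.742646, π⊥ = 22+19·τ' ≈ 10.257354 ∉ [-0.1, 0.3) ⇒ out
candidate 3: (m,n)=(3,4) → π∥ = 3+4·τ ≈ 9.472136, π⊥ = 3+4·τ' ≈ 0.527864 ∉ [-0.1, 0.3) ⇒ out
candidate 4: (m,n)=(-15,-17) → π∥ = -15-17·τ ≈ -42.506578, π⊥ = -15-17·τ' ≈ -4.493422 ∉ [-0.1, 0.3) ⇒ out
candidate 5: (m,n)=(12,19) → π∥ = 12+19·τ ≈ 42.742646, π⊥ = 12+19·τ' ≈ 0.257354 ∈ [-0.1, 0.3) ⇒ IN Λ
candidate 6: (m,n)=(5,9) → π∥ = 5+9·τ ≈ 19.562306, π⊥ = 5+9·τ' ≈ -0.562306 ∉ [-0.1, 0.3) ⇒ out
candidate 7: (m,n)=(14,24) → π∥ = 14+24·τ ≈ 52.832816, π⊥ = 14+24·τ' ≈ -0.832816 ∉ [-0.1, 0.3) ⇒ out
candidate 8: (m,n)=(-16,-24) → π∥ = -16-24·τ ≈ -54.832816, π⊥ = -16-24·τ' ≈ -1.167184 ∉ [-0.1, 0.3) ⇒ out
candidate 9: (m,n)=(5,7) → π∥ = 5+7·τ ≈ 16.326238, π⊥ = 5+7·τ' ≈ 0.673762 ∉ [-0.1, 0.3) ⇒ out

5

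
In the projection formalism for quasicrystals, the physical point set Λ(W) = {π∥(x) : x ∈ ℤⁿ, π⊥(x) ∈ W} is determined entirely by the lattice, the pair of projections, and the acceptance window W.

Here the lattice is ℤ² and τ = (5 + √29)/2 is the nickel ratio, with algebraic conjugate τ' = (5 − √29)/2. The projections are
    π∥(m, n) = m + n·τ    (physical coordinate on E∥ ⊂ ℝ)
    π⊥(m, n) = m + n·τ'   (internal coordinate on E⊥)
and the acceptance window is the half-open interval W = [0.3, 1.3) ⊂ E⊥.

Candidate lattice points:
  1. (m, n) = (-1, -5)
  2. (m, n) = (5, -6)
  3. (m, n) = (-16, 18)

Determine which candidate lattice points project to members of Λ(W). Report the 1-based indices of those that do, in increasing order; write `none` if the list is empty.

Numerically τ ≈ 5.192582 and τ' = −1/τ ≈ -0.192582.
candidate 1: (m,n)=(-1,-5) → π∥ = -1-5·τ ≈ -26.962912, π⊥ = -1-5·τ' ≈ -0.037088 ∉ [0.3, 1.3) ⇒ out
candidate 2: (m,n)=(5,-6) → π∥ = 5-6·τ ≈ -26.155494, π⊥ = 5-6·τ' ≈ 6.155494 ∉ [0.3, 1.3) ⇒ out
candidate 3: (m,n)=(-16,18) → π∥ = -16+18·τ ≈ 77.466483, π⊥ = -16+18·τ' ≈ -19.466483 ∉ [0.3, 1.3) ⇒ out

none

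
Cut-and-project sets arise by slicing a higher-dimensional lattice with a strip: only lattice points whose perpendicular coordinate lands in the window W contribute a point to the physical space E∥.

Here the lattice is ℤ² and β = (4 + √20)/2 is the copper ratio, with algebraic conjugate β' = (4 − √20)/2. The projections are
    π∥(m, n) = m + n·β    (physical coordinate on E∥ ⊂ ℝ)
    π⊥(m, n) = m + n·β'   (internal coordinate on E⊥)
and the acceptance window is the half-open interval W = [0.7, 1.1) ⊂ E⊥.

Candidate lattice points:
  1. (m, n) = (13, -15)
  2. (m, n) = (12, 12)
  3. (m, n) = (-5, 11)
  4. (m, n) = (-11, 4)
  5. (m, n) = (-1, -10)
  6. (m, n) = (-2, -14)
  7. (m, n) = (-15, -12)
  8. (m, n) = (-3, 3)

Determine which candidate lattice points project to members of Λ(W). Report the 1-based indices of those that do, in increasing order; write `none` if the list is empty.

none

β' = (4−√20)/2 ≈ -0.236068.
[1] lift (13,-15): star map gives 16.541020; window check 0.7 ≤ 16.541020 < 1.1 is false → out
[2] lift (12,12): star map gives 9.167184; window check 0.7 ≤ 9.167184 < 1.1 is false → out
[3] lift (-5,11): star map gives -7.596748; window check 0.7 ≤ -7.596748 < 1.1 is false → out
[4] lift (-11,4): star map gives -11.944272; window check 0.7 ≤ -11.944272 < 1.1 is false → out
[5] lift (-1,-10): star map gives 1.360680; window check 0.7 ≤ 1.360680 < 1.1 is false → out
[6] lift (-2,-14): star map gives 1.304952; window check 0.7 ≤ 1.304952 < 1.1 is false → out
[7] lift (-15,-12): star map gives -12.167184; window check 0.7 ≤ -12.167184 < 1.1 is false → out
[8] lift (-3,3): star map gives -3.708204; window check 0.7 ≤ -3.708204 < 1.1 is false → out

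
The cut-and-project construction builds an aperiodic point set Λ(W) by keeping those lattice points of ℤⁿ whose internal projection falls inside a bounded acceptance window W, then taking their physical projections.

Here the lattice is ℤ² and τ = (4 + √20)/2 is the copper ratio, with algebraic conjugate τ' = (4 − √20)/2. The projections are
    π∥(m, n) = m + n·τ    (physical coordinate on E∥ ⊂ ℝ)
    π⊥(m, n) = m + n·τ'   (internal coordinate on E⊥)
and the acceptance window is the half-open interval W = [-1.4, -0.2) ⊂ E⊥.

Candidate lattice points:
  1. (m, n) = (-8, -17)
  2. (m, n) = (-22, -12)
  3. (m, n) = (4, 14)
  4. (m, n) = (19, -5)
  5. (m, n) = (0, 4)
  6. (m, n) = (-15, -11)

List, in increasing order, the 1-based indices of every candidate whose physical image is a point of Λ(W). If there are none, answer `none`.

Numerically τ ≈ 4.23607 and τ' = −1/τ ≈ -0.23607.
[1] lift (-8,-17): star map gives -3.98684; window check -1.4 ≤ -3.98684 < -0.2 is false → out
[2] lift (-22,-12): star map gives -19.16718; window check -1.4 ≤ -19.16718 < -0.2 is false → out
[3] lift (4,14): star map gives 0.69505; window check -1.4 ≤ 0.69505 < -0.2 is false → out
[4] lift (19,-5): star map gives 20.18034; window check -1.4 ≤ 20.18034 < -0.2 is false → out
[5] lift (0,4): star map gives -0.94427; window check -1.4 ≤ -0.94427 < -0.2 is true → IN Λ
[6] lift (-15,-11): star map gives -12.40325; window check -1.4 ≤ -12.40325 < -0.2 is false → out

5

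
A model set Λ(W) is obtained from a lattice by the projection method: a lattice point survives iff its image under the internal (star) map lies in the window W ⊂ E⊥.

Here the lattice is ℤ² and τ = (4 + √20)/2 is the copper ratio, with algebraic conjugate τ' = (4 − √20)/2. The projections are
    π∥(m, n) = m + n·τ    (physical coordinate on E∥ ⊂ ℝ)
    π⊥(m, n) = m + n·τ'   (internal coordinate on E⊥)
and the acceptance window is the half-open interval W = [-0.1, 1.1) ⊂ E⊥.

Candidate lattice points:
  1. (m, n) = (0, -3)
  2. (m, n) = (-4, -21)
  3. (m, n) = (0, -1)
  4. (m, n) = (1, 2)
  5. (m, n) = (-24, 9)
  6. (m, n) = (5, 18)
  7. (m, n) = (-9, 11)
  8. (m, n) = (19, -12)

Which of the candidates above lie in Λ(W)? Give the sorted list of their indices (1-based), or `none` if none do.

Compute τ' = (4−√20)/2 = -0.236068, so π⊥(m,n) = m -0.236068·n.
[1] lift (0,-3): star map gives 0.708204; window check -0.1 ≤ 0.708204 < 1.1 is true → IN Λ
[2] lift (-4,-21): star map gives 0.957428; window check -0.1 ≤ 0.957428 < 1.1 is true → IN Λ
[3] lift (0,-1): star map gives 0.236068; window check -0.1 ≤ 0.236068 < 1.1 is true → IN Λ
[4] lift (1,2): star map gives 0.527864; window check -0.1 ≤ 0.527864 < 1.1 is true → IN Λ
[5] lift (-24,9): star map gives -26.124612; window check -0.1 ≤ -26.124612 < 1.1 is false → out
[6] lift (5,18): star map gives 0.750776; window check -0.1 ≤ 0.750776 < 1.1 is true → IN Λ
[7] lift (-9,11): star map gives -11.596748; window check -0.1 ≤ -11.596748 < 1.1 is false → out
[8] lift (19,-12): star map gives 21.832816; window check -0.1 ≤ 21.832816 < 1.1 is false → out

1, 2, 3, 4, 6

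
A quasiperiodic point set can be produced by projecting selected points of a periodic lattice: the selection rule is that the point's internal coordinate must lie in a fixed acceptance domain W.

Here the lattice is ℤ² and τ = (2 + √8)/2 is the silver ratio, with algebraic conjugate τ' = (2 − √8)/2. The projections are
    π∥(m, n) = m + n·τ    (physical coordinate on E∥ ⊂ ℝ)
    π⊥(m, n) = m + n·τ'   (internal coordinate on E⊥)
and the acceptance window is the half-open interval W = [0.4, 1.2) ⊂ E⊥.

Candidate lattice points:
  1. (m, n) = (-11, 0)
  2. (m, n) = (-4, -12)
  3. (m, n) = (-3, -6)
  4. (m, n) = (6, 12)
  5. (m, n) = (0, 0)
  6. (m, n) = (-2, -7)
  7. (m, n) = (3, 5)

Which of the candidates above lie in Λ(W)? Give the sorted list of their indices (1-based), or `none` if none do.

2, 4, 6, 7

τ' = (2−√8)/2 ≈ -0.41421.
[1] lift (-11,0): star map gives -11.00000; window check 0.4 ≤ -11.00000 < 1.2 is false → out
[2] lift (-4,-12): star map gives 0.97056; window check 0.4 ≤ 0.97056 < 1.2 is true → IN Λ
[3] lift (-3,-6): star map gives -0.51472; window check 0.4 ≤ -0.51472 < 1.2 is false → out
[4] lift (6,12): star map gives 1.02944; window check 0.4 ≤ 1.02944 < 1.2 is true → IN Λ
[5] lift (0,0): star map gives 0.00000; window check 0.4 ≤ 0.00000 < 1.2 is false → out
[6] lift (-2,-7): star map gives 0.89949; window check 0.4 ≤ 0.89949 < 1.2 is true → IN Λ
[7] lift (3,5): star map gives 0.92893; window check 0.4 ≤ 0.92893 < 1.2 is true → IN Λ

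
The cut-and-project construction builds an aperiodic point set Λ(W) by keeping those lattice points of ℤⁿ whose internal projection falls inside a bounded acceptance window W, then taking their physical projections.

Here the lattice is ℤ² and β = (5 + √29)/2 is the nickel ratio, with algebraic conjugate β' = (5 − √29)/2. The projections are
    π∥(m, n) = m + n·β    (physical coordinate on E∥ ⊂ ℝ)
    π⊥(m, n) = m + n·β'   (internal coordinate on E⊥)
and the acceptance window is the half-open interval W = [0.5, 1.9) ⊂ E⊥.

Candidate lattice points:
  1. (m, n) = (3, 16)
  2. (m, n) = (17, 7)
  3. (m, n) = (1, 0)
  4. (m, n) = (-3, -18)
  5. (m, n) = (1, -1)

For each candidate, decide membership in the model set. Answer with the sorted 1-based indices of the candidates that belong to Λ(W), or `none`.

3, 5

Numerically β ≈ 5.19258 and β' = −1/β ≈ -0.19258.
#1 (3,16): internal coord 3 + (16)·β' = -0.08132; -0.08132 ∉ [0.5, 1.9) → out
#2 (17,7): internal coord 17 + (7)·β' = +15.65192; +15.65192 ∉ [0.5, 1.9) → out
#3 (1,0): internal coord 1 + (0)·β' = +1.00000; +1.00000 ∈ [0.5, 1.9) → IN Λ
#4 (-3,-18): internal coord -3 + (-18)·β' = +0.46648; +0.46648 ∉ [0.5, 1.9) → out
#5 (1,-1): internal coord 1 + (-1)·β' = +1.19258; +1.19258 ∈ [0.5, 1.9) → IN Λ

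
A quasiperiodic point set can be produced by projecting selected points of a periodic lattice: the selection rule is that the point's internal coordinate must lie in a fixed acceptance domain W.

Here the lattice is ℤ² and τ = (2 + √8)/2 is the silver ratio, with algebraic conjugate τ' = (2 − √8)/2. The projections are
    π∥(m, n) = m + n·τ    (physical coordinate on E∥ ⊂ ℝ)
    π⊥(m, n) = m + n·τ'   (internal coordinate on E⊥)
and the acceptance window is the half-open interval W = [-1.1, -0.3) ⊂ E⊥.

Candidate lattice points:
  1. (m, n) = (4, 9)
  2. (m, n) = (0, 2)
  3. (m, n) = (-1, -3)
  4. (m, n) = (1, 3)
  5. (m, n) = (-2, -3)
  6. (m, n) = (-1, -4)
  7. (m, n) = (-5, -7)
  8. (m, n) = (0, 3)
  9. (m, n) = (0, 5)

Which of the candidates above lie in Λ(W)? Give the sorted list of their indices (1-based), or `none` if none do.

2, 5

Numerically τ ≈ 2.4142 and τ' = −1/τ ≈ -0.4142.
candidate 1: (m,n)=(4,9) → π∥ = 4+9·τ ≈ 25.7279, π⊥ = 4+9·τ' ≈ 0.2721 ∉ [-1.1, -0.3) ⇒ out
candidate 2: (m,n)=(0,2) → π∥ = 0+2·τ ≈ 4.8284, π⊥ = 0+2·τ' ≈ -0.8284 ∈ [-1.1, -0.3) ⇒ IN Λ
candidate 3: (m,n)=(-1,-3) → π∥ = -1-3·τ ≈ -8.2426, π⊥ = -1-3·τ' ≈ 0.2426 ∉ [-1.1, -0.3) ⇒ out
candidate 4: (m,n)=(1,3) → π∥ = 1+3·τ ≈ 8.2426, π⊥ = 1+3·τ' ≈ -0.2426 ∉ [-1.1, -0.3) ⇒ out
candidate 5: (m,n)=(-2,-3) → π∥ = -2-3·τ ≈ -9.2426, π⊥ = -2-3·τ' ≈ -0.7574 ∈ [-1.1, -0.3) ⇒ IN Λ
candidate 6: (m,n)=(-1,-4) → π∥ = -1-4·τ ≈ -10.6569, π⊥ = -1-4·τ' ≈ 0.6569 ∉ [-1.1, -0.3) ⇒ out
candidate 7: (m,n)=(-5,-7) → π∥ = -5-7·τ ≈ -21.8995, π⊥ = -5-7·τ' ≈ -2.1005 ∉ [-1.1, -0.3) ⇒ out
candidate 8: (m,n)=(0,3) → π∥ = 0+3·τ ≈ 7.2426, π⊥ = 0+3·τ' ≈ -1.2426 ∉ [-1.1, -0.3) ⇒ out
candidate 9: (m,n)=(0,5) → π∥ = 0+5·τ ≈ 12.0711, π⊥ = 0+5·τ' ≈ -2.0711 ∉ [-1.1, -0.3) ⇒ out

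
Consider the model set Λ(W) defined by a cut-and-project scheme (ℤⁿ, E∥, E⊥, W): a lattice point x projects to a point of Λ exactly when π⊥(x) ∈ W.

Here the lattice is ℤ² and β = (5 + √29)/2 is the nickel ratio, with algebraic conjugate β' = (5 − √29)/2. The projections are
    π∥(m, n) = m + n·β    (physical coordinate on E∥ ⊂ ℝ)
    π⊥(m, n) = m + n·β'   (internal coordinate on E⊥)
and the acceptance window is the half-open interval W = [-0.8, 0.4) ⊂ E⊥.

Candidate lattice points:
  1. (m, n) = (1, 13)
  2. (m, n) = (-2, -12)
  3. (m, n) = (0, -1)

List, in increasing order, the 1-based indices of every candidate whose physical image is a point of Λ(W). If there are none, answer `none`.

2, 3

Numerically β ≈ 5.192582 and β' = −1/β ≈ -0.192582.
#1 (1,13): internal coord 1 + (13)·β' = -1.503571; -1.503571 ∉ [-0.8, 0.4) → out
#2 (-2,-12): internal coord -2 + (-12)·β' = +0.310989; +0.310989 ∈ [-0.8, 0.4) → IN Λ
#3 (0,-1): internal coord 0 + (-1)·β' = +0.192582; +0.192582 ∈ [-0.8, 0.4) → IN Λ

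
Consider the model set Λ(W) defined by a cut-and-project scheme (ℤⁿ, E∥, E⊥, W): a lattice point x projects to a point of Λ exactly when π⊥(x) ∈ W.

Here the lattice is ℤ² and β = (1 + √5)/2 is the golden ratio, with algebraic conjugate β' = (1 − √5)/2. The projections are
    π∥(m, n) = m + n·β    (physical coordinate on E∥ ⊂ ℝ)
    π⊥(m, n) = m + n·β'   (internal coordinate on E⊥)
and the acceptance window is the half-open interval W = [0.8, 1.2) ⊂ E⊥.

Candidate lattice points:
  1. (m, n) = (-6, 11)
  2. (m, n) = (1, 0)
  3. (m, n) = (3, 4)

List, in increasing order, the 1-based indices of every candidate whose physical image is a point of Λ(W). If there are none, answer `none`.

β' = (1−√5)/2 ≈ -0.61803.
candidate 1: (m,n)=(-6,11) → π∥ = -6+11·β ≈ 11.79837, π⊥ = -6+11·β' ≈ -12.79837 ∉ [0.8, 1.2) ⇒ out
candidate 2: (m,n)=(1,0) → π∥ = 1+0·β ≈ 1.00000, π⊥ = 1+0·β' ≈ 1.00000 ∈ [0.8, 1.2) ⇒ IN Λ
candidate 3: (m,n)=(3,4) → π∥ = 3+4·β ≈ 9.47214, π⊥ = 3+4·β' ≈ 0.52786 ∉ [0.8, 1.2) ⇒ out

2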